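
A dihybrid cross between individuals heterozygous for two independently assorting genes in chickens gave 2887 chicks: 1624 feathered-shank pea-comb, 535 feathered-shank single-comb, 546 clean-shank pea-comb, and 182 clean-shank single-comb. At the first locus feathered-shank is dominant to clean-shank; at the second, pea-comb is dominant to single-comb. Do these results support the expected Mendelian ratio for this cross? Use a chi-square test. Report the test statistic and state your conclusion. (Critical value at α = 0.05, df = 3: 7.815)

A dihybrid F₂ with independent assortment and complete dominance at both loci gives a 9:3:3:1 phenotypic ratio.
Total ratio parts = 16. Expected numbers out of 2887:
  feathered-shank pea-comb: 2887 × 9/16 = 1623.9375
  feathered-shank single-comb: 2887 × 3/16 = 541.3125
  clean-shank pea-comb: 2887 × 3/16 = 541.3125
  clean-shank single-comb: 2887 × 1/16 = 180.4375
χ² = Σ (O − E)² / E
  feathered-shank pea-comb: (1624 − 1623.9375)² / 1623.9375 = 0.0000
  feathered-shank single-comb: (535 − 541.3125)² / 541.3125 = 0.0736
  clean-shank pea-comb: (546 − 541.3125)² / 541.3125 = 0.0406
  clean-shank single-comb: (182 − 180.4375)² / 180.4375 = 0.0135
χ² = 0.0000 + 0.0736 + 0.0406 + 0.0135 = 0.1277 ≈ 0.128
Degrees of freedom = 4 − 1 = 3; critical value at α = 0.05 is 7.815.
Since 0.128 < 7.815, we fail to reject the null hypothesis — the data are consistent with the 9:3:3:1 ratio.

0.128; consistent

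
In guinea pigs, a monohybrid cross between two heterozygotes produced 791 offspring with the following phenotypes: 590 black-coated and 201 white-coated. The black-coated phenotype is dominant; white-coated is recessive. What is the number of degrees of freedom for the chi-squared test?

For a monohybrid cross between heterozygotes with complete dominance, the expected phenotypic ratio is 3:1.
A goodness-of-fit test with 2 phenotype classes has df = 2 − 1 = 1.

1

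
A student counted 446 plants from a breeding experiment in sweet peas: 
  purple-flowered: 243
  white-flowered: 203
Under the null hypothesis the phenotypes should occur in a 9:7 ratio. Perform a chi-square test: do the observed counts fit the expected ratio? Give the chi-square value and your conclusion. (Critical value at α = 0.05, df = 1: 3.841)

Total ratio parts = 16. Expected numbers out of 446:
  purple-flowered: 446 × 9/16 = 250.875
  white-flowered: 446 × 7/16 = 195.125
χ² = Σ (O − E)² / E
  purple-flowered: (243 − 250.875)² / 250.875 = 0.2472
  white-flowered: (203 − 195.125)² / 195.125 = 0.3178
χ² = 0.2472 + 0.3178 = 0.565
Degrees of freedom = 2 − 1 = 1; critical value at α = 0.05 is 3.841.
Since 0.565 < 3.841, we fail to reject the null hypothesis — the data are consistent with the 9:7 ratio.

0.565; consistent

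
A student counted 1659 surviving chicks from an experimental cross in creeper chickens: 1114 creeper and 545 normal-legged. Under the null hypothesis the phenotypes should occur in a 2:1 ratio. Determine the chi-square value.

Expected counts for N = 1659 under a 2:1 ratio (total parts = 3):
  creeper: 1659 × 2/3 = 1106
  normal-legged: 1659 × 1/3 = 553
χ² = Σ (O − E)² / E
  creeper: (1114 − 1106)² / 1106 = 0.0579
  normal-legged: (545 − 553)² / 553 = 0.1157
χ² = 0.0579 + 0.1157 = 0.1736 ≈ 0.174

0.174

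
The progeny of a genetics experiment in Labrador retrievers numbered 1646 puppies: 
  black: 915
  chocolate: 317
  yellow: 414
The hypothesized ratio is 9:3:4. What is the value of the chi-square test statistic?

0.370

Total ratio parts = 16. Expected numbers out of 1646:
  black: 1646 × 9/16 = 925.875
  chocolate: 1646 × 3/16 = 308.625
  yellow: 1646 × 4/16 = 411.5
χ² = Σ (O − E)² / E
  black: (915 − 925.875)² / 925.875 = 0.1277
  chocolate: (317 − 308.625)² / 308.625 = 0.2273
  yellow: (414 − 411.5)² / 411.5 = 0.0152
χ² = 0.1277 + 0.2273 + 0.0152 = 0.3702 ≈ 0.370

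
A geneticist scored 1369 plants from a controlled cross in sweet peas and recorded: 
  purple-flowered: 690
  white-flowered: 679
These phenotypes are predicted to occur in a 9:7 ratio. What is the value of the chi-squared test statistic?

Expected counts for N = 1369 under a 9:7 ratio (total parts = 16):
  purple-flowered: 1369 × 9/16 = 770.0625
  white-flowered: 1369 × 7/16 = 598.9375
χ² = Σ (O − E)² / E
  purple-flowered: (690 − 770.0625)² / 770.0625 = 8.3240
  white-flowered: (679 − 598.9375)² / 598.9375 = 10.7023
χ² = 8.3240 + 10.7023 = 19.0263 ≈ 19.026

19.026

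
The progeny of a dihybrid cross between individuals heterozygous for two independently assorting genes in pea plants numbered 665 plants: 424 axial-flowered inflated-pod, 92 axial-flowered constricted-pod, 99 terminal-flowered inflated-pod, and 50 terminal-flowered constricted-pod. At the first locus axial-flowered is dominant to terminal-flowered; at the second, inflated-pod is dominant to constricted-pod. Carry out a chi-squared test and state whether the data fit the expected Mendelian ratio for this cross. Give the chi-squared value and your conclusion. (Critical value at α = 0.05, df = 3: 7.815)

A dihybrid F₂ with independent assortment and complete dominance at both loci gives a 9:3:3:1 phenotypic ratio.
Under the 9:3:3:1 hypothesis (Σ ratio = 16, N = 665):
  axial-flowered inflated-pod: 665 × 9/16 = 374.0625
  axial-flowered constricted-pod: 665 × 3/16 = 124.6875
  terminal-flowered inflated-pod: 665 × 3/16 = 124.6875
  terminal-flowered constricted-pod: 665 × 1/16 = 41.5625
χ² = Σ (O − E)² / E
  axial-flowered inflated-pod: (424 − 374.0625)² / 374.0625 = 6.6667
  axial-flowered constricted-pod: (92 − 124.6875)² / 124.6875 = 8.5692
  terminal-flowered inflated-pod: (99 − 124.6875)² / 124.6875 = 5.2920
  terminal-flowered constricted-pod: (50 − 41.5625)² / 41.5625 = 1.7129
χ² = 6.6667 + 8.5692 + 5.2920 + 1.7129 = 22.2408 ≈ 22.241
Degrees of freedom = 4 − 1 = 3; critical value at α = 0.05 is 7.815.
Since 22.241 > 7.815, we reject the null hypothesis — the data do not fit the 9:3:3:1 ratio.

22.241; not consistent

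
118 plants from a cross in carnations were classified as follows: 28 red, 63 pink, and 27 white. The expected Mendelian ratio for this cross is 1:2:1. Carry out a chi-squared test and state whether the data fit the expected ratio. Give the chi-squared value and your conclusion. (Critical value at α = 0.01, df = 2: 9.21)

Expected counts for N = 118 under a 1:2:1 ratio (total parts = 4):
  red: 118 × 1/4 = 29.5
  pink: 118 × 2/4 = 59
  white: 118 × 1/4 = 29.5
χ² = Σ (O − E)² / E
  red: (28 − 29.5)² / 29.5 = 0.0763
  pink: (63 − 59)² / 59 = 0.2712
  white: (27 − 29.5)² / 29.5 = 0.2119
χ² = 0.0763 + 0.2712 + 0.2119 = 0.5594 ≈ 0.559
Degrees of freedom = 3 − 1 = 2; critical value at α = 0.01 is 9.21.
Since 0.559 < 9.21, we fail to reject the null hypothesis — the data are consistent with the 1:2:1 ratio.

0.559; consistent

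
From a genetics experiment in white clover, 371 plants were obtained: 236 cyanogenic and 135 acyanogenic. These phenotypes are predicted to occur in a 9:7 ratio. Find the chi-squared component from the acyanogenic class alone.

The 9:7 ratio has 16 parts, so with N = 371 the expected counts are:
  cyanogenic: 371 × 9/16 = 208.6875
  acyanogenic: 371 × 7/16 = 162.3125
Contribution of acyanogenic: (135 − 162.3125)² / 162.3125 = 4.5959

4.596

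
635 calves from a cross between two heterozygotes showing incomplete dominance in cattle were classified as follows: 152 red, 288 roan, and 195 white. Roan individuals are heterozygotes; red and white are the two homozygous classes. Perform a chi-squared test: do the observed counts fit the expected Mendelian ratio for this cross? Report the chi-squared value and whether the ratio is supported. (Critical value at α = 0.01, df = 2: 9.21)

11.306; not consistent

With incomplete dominance, a heterozygote × heterozygote cross gives a 1:2:1 phenotypic ratio.
Under the 1:2:1 hypothesis (Σ ratio = 4, N = 635):
  red: 635 × 1/4 = 158.75
  roan: 635 × 2/4 = 317.5
  white: 635 × 1/4 = 158.75
χ² = Σ (O − E)² / E
  red: (152 − 158.75)² / 158.75 = 0.2870
  roan: (288 − 317.5)² / 317.5 = 2.7409
  white: (195 − 158.75)² / 158.75 = 8.2776
χ² = 0.2870 + 2.7409 + 8.2776 = 11.3055 ≈ 11.306
Degrees of freedom = 3 − 1 = 2; critical value at α = 0.01 is 9.21.
Since 11.306 > 9.21, we reject the null hypothesis — the data do not fit the 1:2:1 ratio.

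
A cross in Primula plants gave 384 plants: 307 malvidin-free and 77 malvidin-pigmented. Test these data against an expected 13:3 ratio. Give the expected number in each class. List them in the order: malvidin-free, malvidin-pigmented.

Total ratio parts = 16. Expected numbers out of 384:
  malvidin-free: 384 × 13/16 = 312
  malvidin-pigmented: 384 × 3/16 = 72

312, 72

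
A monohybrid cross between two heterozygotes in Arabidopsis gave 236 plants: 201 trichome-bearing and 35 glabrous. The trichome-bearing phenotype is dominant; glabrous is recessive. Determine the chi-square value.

For a monohybrid cross between heterozygotes with complete dominance, the expected phenotypic ratio is 3:1.
Under the 3:1 hypothesis (Σ ratio = 4, N = 236):
  trichome-bearing: 236 × 3/4 = 177
  glabrous: 236 × 1/4 = 59
χ² = Σ (O − E)² / E
  trichome-bearing: (201 − 177)² / 177 = 3.2542
  glabrous: (35 − 59)² / 59 = 9.7627
χ² = 3.2542 + 9.7627 = 13.0169 ≈ 13.017

13.017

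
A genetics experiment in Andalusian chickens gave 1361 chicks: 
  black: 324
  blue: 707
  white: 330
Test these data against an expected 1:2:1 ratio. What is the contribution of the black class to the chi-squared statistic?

0.776

Under the 1:2:1 hypothesis (Σ ratio = 4, N = 1361):
  black: 1361 × 1/4 = 340.25
  blue: 1361 × 2/4 = 680.5
  white: 1361 × 1/4 = 340.25
Contribution of black: (324 − 340.25)² / 340.25 = 0.7761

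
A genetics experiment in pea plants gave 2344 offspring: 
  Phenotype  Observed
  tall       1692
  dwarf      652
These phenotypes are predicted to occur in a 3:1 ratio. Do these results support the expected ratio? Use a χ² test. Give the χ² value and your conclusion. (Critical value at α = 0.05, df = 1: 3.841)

Total ratio parts = 4. Expected numbers out of 2344:
  tall: 2344 × 3/4 = 1758
  dwarf: 2344 × 1/4 = 586
χ² = Σ (O − E)² / E
  tall: (1692 − 1758)² / 1758 = 2.4778
  dwarf: (652 − 586)² / 586 = 7.4334
χ² = 2.4778 + 7.4334 = 9.9112 ≈ 9.911
Degrees of freedom = 2 − 1 = 1; critical value at α = 0.05 is 3.841.
Since 9.911 > 3.841, we reject the null hypothesis — the data do not fit the 3:1 ratio.

9.911; not consistent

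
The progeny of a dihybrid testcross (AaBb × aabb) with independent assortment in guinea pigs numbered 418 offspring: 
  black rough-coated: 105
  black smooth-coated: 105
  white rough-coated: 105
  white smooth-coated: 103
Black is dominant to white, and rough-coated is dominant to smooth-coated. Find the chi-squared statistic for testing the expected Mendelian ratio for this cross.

0.029

A dihybrid testcross with independent assortment gives a 1:1:1:1 ratio.
Expected counts for N = 418 under a 1:1:1:1 ratio (total parts = 4):
  black rough-coated: 418 × 1/4 = 104.5
  black smooth-coated: 418 × 1/4 = 104.5
  white rough-coated: 418 × 1/4 = 104.5
  white smooth-coated: 418 × 1/4 = 104.5
χ² = Σ (O − E)² / E
  black rough-coated: (105 − 104.5)² / 104.5 = 0.0024
  black smooth-coated: (105 − 104.5)² / 104.5 = 0.0024
  white rough-coated: (105 − 104.5)² / 104.5 = 0.0024
  white smooth-coated: (103 − 104.5)² / 104.5 = 0.0215
χ² = 0.0024 + 0.0024 + 0.0024 + 0.0215 = 0.0287 ≈ 0.029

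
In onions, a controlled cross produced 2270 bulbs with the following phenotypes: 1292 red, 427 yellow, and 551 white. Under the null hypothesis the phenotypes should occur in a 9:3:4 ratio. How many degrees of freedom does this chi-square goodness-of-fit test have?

A goodness-of-fit test with 3 phenotype classes has df = 3 − 1 = 2.

2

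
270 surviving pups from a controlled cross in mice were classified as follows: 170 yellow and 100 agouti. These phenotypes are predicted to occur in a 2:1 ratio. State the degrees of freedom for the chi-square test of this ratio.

1

A goodness-of-fit test with 2 phenotype classes has df = 2 − 1 = 1.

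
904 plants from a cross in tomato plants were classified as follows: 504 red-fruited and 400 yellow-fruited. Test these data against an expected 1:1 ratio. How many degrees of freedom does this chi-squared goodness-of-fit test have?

A goodness-of-fit test with 2 phenotype classes has df = 2 − 1 = 1.

1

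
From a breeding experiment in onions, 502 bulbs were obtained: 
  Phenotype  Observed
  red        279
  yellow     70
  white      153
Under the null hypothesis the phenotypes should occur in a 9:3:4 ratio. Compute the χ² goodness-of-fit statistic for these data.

12.250

Under the 9:3:4 hypothesis (Σ ratio = 16, N = 502):
  red: 502 × 9/16 = 282.375
  yellow: 502 × 3/16 = 94.125
  white: 502 × 4/16 = 125.5
χ² = Σ (O − E)² / E
  red: (279 − 282.375)² / 282.375 = 0.0403
  yellow: (70 − 94.125)² / 94.125 = 6.1834
  white: (153 − 125.5)² / 125.5 = 6.0259
χ² = 0.0403 + 6.1834 + 6.0259 = 12.2496 ≈ 12.250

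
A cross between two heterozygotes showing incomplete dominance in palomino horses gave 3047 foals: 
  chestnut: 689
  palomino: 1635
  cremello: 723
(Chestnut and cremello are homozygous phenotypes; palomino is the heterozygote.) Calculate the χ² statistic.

17.079

With incomplete dominance, a heterozygote × heterozygote cross gives a 1:2:1 phenotypic ratio.
Total ratio parts = 4. Expected numbers out of 3047:
  chestnut: 3047 × 1/4 = 761.75
  palomino: 3047 × 2/4 = 1523.5
  cremello: 3047 × 1/4 = 761.75
χ² = Σ (O − E)² / E
  chestnut: (689 − 761.75)² / 761.75 = 6.9479
  palomino: (1635 − 1523.5)² / 1523.5 = 8.1603
  cremello: (723 − 761.75)² / 761.75 = 1.9712
χ² = 6.9479 + 8.1603 + 1.9712 = 17.0794 ≈ 17.079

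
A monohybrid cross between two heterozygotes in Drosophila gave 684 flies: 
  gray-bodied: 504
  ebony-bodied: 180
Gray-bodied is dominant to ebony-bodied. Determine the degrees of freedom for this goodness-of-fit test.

1

For a monohybrid cross between heterozygotes with complete dominance, the expected phenotypic ratio is 3:1.
A goodness-of-fit test with 2 phenotype classes has df = 2 − 1 = 1.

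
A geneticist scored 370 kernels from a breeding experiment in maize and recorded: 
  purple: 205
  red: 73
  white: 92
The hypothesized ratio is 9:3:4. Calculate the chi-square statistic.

Under the 9:3:4 hypothesis (Σ ratio = 16, N = 370):
  purple: 370 × 9/16 = 208.125
  red: 370 × 3/16 = 69.375
  white: 370 × 4/16 = 92.5
χ² = Σ (O − E)² / E
  purple: (205 − 208.125)² / 208.125 = 0.0469
  red: (73 − 69.375)² / 69.375 = 0.1894
  white: (92 − 92.5)² / 92.5 = 0.0027
χ² = 0.0469 + 0.1894 + 0.0027 = 0.239

0.239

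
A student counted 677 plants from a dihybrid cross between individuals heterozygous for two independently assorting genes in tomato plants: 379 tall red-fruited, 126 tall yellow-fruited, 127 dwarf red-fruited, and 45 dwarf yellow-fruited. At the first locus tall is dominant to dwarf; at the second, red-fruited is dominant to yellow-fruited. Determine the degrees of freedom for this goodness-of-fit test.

A dihybrid F₂ with independent assortment and complete dominance at both loci gives a 9:3:3:1 phenotypic ratio.
A goodness-of-fit test with 4 phenotype classes has df = 4 − 1 = 3.

3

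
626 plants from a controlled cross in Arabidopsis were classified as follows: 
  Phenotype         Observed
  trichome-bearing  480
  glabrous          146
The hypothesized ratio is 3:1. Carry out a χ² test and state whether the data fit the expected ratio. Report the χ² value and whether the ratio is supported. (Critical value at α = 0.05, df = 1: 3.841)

0.939; consistent

Under the 3:1 hypothesis (Σ ratio = 4, N = 626):
  trichome-bearing: 626 × 3/4 = 469.5
  glabrous: 626 × 1/4 = 156.5
χ² = Σ (O − E)² / E
  trichome-bearing: (480 − 469.5)² / 469.5 = 0.2348
  glabrous: (146 − 156.5)² / 156.5 = 0.7045
χ² = 0.2348 + 0.7045 = 0.9393 ≈ 0.939
Degrees of freedom = 2 − 1 = 1; critical value at α = 0.05 is 3.841.
Since 0.939 < 3.841, we fail to reject the null hypothesis — the data are consistent with the 3:1 ratio.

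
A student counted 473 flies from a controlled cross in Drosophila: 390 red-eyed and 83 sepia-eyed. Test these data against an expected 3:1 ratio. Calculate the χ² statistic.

14.011

Under the 3:1 hypothesis (Σ ratio = 4, N = 473):
  red-eyed: 473 × 3/4 = 354.75
  sepia-eyed: 473 × 1/4 = 118.25
χ² = Σ (O − E)² / E
  red-eyed: (390 − 354.75)² / 354.75 = 3.5026
  sepia-eyed: (83 − 118.25)² / 118.25 = 10.5079
χ² = 3.5026 + 10.5079 = 14.0105 ≈ 14.011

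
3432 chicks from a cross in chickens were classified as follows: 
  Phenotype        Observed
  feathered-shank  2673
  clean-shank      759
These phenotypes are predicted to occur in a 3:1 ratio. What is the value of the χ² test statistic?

15.231

The 3:1 ratio has 4 parts, so with N = 3432 the expected counts are:
  feathered-shank: 3432 × 3/4 = 2574
  clean-shank: 3432 × 1/4 = 858
χ² = Σ (O − E)² / E
  feathered-shank: (2673 − 2574)² / 2574 = 3.8077
  clean-shank: (759 − 858)² / 858 = 11.4231
χ² = 3.8077 + 11.4231 = 15.2308 ≈ 15.231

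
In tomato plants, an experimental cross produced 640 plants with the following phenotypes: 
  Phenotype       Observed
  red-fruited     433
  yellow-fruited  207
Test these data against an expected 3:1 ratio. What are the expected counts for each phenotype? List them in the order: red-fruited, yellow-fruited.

480, 160

Total ratio parts = 4. Expected numbers out of 640:
  red-fruited: 640 × 3/4 = 480
  yellow-fruited: 640 × 1/4 = 160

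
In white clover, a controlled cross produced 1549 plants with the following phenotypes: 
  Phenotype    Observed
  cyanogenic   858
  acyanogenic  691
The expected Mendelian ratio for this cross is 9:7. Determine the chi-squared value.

The 9:7 ratio has 16 parts, so with N = 1549 the expected counts are:
  cyanogenic: 1549 × 9/16 = 871.3125
  acyanogenic: 1549 × 7/16 = 677.6875
χ² = Σ (O − E)² / E
  cyanogenic: (858 − 871.3125)² / 871.3125 = 0.2034
  acyanogenic: (691 − 677.6875)² / 677.6875 = 0.2615
χ² = 0.2034 + 0.2615 = 0.4649 ≈ 0.465

0.465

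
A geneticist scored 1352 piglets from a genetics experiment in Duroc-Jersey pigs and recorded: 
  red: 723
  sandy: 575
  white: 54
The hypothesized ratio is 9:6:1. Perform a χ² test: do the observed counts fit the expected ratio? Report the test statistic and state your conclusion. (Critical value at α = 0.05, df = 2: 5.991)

Total ratio parts = 16. Expected numbers out of 1352:
  red: 1352 × 9/16 = 760.5
  sandy: 1352 × 6/16 = 507
  white: 1352 × 1/16 = 84.5
χ² = Σ (O − E)² / E
  red: (723 − 760.5)² / 760.5 = 1.8491
  sandy: (575 − 507)² / 507 = 9.1203
  white: (54 − 84.5)² / 84.5 = 11.0089
χ² = 1.8491 + 9.1203 + 11.0089 = 21.9783 ≈ 21.978
Degrees of freedom = 3 − 1 = 2; critical value at α = 0.05 is 5.991.
Since 21.978 > 5.991, we reject the null hypothesis — the data do not fit the 9:6:1 ratio.

21.978; not consistent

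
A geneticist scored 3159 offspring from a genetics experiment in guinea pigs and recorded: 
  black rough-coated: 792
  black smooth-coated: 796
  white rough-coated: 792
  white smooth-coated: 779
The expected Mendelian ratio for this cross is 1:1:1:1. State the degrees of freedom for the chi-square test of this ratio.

A goodness-of-fit test with 4 phenotype classes has df = 4 − 1 = 3.

3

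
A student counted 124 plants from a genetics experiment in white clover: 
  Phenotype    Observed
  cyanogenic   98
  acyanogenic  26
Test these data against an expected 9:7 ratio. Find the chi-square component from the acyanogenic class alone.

14.711

Expected counts for N = 124 under a 9:7 ratio (total parts = 16):
  cyanogenic: 124 × 9/16 = 69.75
  acyanogenic: 124 × 7/16 = 54.25
Contribution of acyanogenic: (26 − 54.25)² / 54.25 = 14.7108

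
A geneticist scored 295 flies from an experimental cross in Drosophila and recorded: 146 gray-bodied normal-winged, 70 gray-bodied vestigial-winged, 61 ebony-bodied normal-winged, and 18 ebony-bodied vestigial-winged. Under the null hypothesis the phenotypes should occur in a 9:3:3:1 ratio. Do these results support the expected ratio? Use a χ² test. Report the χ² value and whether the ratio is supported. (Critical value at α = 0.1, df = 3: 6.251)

6.891; not consistent

Expected counts for N = 295 under a 9:3:3:1 ratio (total parts = 16):
  gray-bodied normal-winged: 295 × 9/16 = 165.9375
  gray-bodied vestigial-winged: 295 × 3/16 = 55.3125
  ebony-bodied normal-winged: 295 × 3/16 = 55.3125
  ebony-bodied vestigial-winged: 295 × 1/16 = 18.4375
χ² = Σ (O − E)² / E
  gray-bodied normal-winged: (146 − 165.9375)² / 165.9375 = 2.3955
  gray-bodied vestigial-winged: (70 − 55.3125)² / 55.3125 = 3.9001
  ebony-bodied normal-winged: (61 − 55.3125)² / 55.3125 = 0.5848
  ebony-bodied vestigial-winged: (18 − 18.4375)² / 18.4375 = 0.0104
χ² = 2.3955 + 3.9001 + 0.5848 + 0.0104 = 6.8908 ≈ 6.891
Degrees of freedom = 4 − 1 = 3; critical value at α = 0.1 is 6.251.
Since 6.891 > 6.251, we reject the null hypothesis — the data do not fit the 9:3:3:1 ratio.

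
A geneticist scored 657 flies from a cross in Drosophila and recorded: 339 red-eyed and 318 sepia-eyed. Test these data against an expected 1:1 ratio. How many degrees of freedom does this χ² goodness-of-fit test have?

1

A goodness-of-fit test with 2 phenotype classes has df = 2 − 1 = 1.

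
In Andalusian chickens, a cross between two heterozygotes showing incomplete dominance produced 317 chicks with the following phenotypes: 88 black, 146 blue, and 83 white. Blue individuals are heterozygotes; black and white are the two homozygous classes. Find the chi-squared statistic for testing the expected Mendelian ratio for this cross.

With incomplete dominance, a heterozygote × heterozygote cross gives a 1:2:1 phenotypic ratio.
Under the 1:2:1 hypothesis (Σ ratio = 4, N = 317):
  black: 317 × 1/4 = 79.25
  blue: 317 × 2/4 = 158.5
  white: 317 × 1/4 = 79.25
χ² = Σ (O − E)² / E
  black: (88 − 79.25)² / 79.25 = 0.9661
  blue: (146 − 158.5)² / 158.5 = 0.9858
  white: (83 − 79.25)² / 79.25 = 0.1774
χ² = 0.9661 + 0.9858 + 0.1774 = 2.1293 ≈ 2.129

2.129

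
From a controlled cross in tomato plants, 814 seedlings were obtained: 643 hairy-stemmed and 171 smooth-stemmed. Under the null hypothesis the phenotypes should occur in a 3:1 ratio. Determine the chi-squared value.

6.921

Expected counts for N = 814 under a 3:1 ratio (total parts = 4):
  hairy-stemmed: 814 × 3/4 = 610.5
  smooth-stemmed: 814 × 1/4 = 203.5
χ² = Σ (O − E)² / E
  hairy-stemmed: (643 − 610.5)² / 610.5 = 1.7301
  smooth-stemmed: (171 − 203.5)² / 203.5 = 5.1904
χ² = 1.7301 + 5.1904 = 6.9205 ≈ 6.921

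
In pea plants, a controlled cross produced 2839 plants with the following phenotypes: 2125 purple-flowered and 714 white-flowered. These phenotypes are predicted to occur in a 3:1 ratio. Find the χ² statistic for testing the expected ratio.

Total ratio parts = 4. Expected numbers out of 2839:
  purple-flowered: 2839 × 3/4 = 2129.25
  white-flowered: 2839 × 1/4 = 709.75
χ² = Σ (O − E)² / E
  purple-flowered: (2125 − 2129.25)² / 2129.25 = 0.0085
  white-flowered: (714 − 709.75)² / 709.75 = 0.0254
χ² = 0.0085 + 0.0254 = 0.0339 ≈ 0.034

0.034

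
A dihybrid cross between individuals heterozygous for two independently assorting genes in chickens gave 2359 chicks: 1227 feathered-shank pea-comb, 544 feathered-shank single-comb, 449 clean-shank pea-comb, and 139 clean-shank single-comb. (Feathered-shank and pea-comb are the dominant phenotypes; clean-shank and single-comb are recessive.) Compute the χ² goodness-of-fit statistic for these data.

A dihybrid F₂ with independent assortment and complete dominance at both loci gives a 9:3:3:1 phenotypic ratio.
The 9:3:3:1 ratio has 16 parts, so with N = 2359 the expected counts are:
  feathered-shank pea-comb: 2359 × 9/16 = 1326.9375
  feathered-shank single-comb: 2359 × 3/16 = 442.3125
  clean-shank pea-comb: 2359 × 3/16 = 442.3125
  clean-shank single-comb: 2359 × 1/16 = 147.4375
χ² = Σ (O − E)² / E
  feathered-shank pea-comb: (1227 − 1326.9375)² / 1326.9375 = 7.5267
  feathered-shank single-comb: (544 − 442.3125)² / 442.3125 = 23.3779
  clean-shank pea-comb: (449 − 442.3125)² / 442.3125 = 0.1011
  clean-shank single-comb: (139 − 147.4375)² / 147.4375 = 0.4829
χ² = 7.5267 + 23.3779 + 0.1011 + 0.4829 = 31.4886 ≈ 31.489

31.489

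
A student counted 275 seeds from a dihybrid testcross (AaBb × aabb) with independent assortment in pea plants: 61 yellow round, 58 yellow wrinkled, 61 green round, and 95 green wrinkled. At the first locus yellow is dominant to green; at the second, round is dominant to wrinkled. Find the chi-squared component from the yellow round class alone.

0.874

A dihybrid testcross with independent assortment gives a 1:1:1:1 ratio.
The 1:1:1:1 ratio has 4 parts, so with N = 275 the expected counts are:
  yellow round: 275 × 1/4 = 68.75
  yellow wrinkled: 275 × 1/4 = 68.75
  green round: 275 × 1/4 = 68.75
  green wrinkled: 275 × 1/4 = 68.75
Contribution of yellow round: (61 − 68.75)² / 68.75 = 0.8736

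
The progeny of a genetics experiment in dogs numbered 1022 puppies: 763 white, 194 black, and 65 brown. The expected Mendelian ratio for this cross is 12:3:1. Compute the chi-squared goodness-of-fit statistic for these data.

Under the 12:3:1 hypothesis (Σ ratio = 16, N = 1022):
  white: 1022 × 12/16 = 766.5
  black: 1022 × 3/16 = 191.625
  brown: 1022 × 1/16 = 63.875
χ² = Σ (O − E)² / E
  white: (763 − 766.5)² / 766.5 = 0.0160
  black: (194 − 191.625)² / 191.625 = 0.0294
  brown: (65 − 63.875)² / 63.875 = 0.0198
χ² = 0.0160 + 0.0294 + 0.0198 = 0.0652 ≈ 0.065

0.065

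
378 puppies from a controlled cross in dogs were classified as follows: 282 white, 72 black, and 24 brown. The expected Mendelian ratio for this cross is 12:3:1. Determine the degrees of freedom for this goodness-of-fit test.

A goodness-of-fit test with 3 phenotype classes has df = 3 − 1 = 2.

2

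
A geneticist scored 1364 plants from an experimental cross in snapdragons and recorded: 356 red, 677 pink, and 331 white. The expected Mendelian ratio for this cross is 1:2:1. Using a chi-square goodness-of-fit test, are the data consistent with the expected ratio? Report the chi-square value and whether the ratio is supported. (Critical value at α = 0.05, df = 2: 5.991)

Under the 1:2:1 hypothesis (Σ ratio = 4, N = 1364):
  red: 1364 × 1/4 = 341
  pink: 1364 × 2/4 = 682
  white: 1364 × 1/4 = 341
χ² = Σ (O − E)² / E
  red: (356 − 341)² / 341 = 0.6598
  pink: (677 − 682)² / 682 = 0.0367
  white: (331 − 341)² / 341 = 0.2933
χ² = 0.6598 + 0.0367 + 0.2933 = 0.9898 ≈ 0.990
Degrees of freedom = 3 − 1 = 2; critical value at α = 0.05 is 5.991.
Since 0.990 < 5.991, we fail to reject the null hypothesis — the data are consistent with the 1:2:1 ratio.

0.990; consistent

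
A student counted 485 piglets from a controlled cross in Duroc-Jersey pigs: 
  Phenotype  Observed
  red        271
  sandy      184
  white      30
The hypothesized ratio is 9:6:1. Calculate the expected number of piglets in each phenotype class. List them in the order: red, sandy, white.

Total ratio parts = 16. Expected numbers out of 485:
  red: 485 × 9/16 = 272.8125
  sandy: 485 × 6/16 = 181.875
  white: 485 × 1/16 = 30.3125

272.8125, 181.875, 30.3125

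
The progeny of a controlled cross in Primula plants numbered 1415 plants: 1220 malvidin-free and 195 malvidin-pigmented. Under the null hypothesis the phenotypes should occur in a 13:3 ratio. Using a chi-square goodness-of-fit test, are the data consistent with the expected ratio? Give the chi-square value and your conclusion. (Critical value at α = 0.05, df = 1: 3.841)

22.934; not consistent

Total ratio parts = 16. Expected numbers out of 1415:
  malvidin-free: 1415 × 13/16 = 1149.6875
  malvidin-pigmented: 1415 × 3/16 = 265.3125
χ² = Σ (O − E)² / E
  malvidin-free: (1220 − 1149.6875)² / 1149.6875 = 4.3002
  malvidin-pigmented: (195 − 265.3125)² / 265.3125 = 18.6341
χ² = 4.3002 + 18.6341 = 22.9343 ≈ 22.934
Degrees of freedom = 2 − 1 = 1; critical value at α = 0.05 is 3.841.
Since 22.934 > 3.841, we reject the null hypothesis — the data do not fit the 13:3 ratio.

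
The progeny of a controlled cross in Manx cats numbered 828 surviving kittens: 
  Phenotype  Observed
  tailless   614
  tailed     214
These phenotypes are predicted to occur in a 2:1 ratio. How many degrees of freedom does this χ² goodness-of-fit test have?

1

A goodness-of-fit test with 2 phenotype classes has df = 2 − 1 = 1.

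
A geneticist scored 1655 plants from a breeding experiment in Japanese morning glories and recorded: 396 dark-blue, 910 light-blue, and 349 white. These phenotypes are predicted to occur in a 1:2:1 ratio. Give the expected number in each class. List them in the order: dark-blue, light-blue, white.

413.75, 827.5, 413.75

The 1:2:1 ratio has 4 parts, so with N = 1655 the expected counts are:
  dark-blue: 1655 × 1/4 = 413.75
  light-blue: 1655 × 2/4 = 827.5
  white: 1655 × 1/4 = 413.75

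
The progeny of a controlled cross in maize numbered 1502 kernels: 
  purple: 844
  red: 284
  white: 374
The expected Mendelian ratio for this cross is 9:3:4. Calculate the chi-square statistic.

Under the 9:3:4 hypothesis (Σ ratio = 16, N = 1502):
  purple: 1502 × 9/16 = 844.875
  red: 1502 × 3/16 = 281.625
  white: 1502 × 4/16 = 375.5
χ² = Σ (O − E)² / E
  purple: (844 − 844.875)² / 844.875 = 0.0009
  red: (284 − 281.625)² / 281.625 = 0.0200
  white: (374 − 375.5)² / 375.5 = 0.0060
χ² = 0.0009 + 0.0200 + 0.0060 = 0.0269 ≈ 0.027

0.027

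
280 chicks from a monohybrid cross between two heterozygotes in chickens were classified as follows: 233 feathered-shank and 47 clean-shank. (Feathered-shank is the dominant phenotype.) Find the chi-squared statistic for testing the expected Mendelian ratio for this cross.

For a monohybrid cross between heterozygotes with complete dominance, the expected phenotypic ratio is 3:1.
Expected counts for N = 280 under a 3:1 ratio (total parts = 4):
  feathered-shank: 280 × 3/4 = 210
  clean-shank: 280 × 1/4 = 70
χ² = Σ (O − E)² / E
  feathered-shank: (233 − 210)² / 210 = 2.5190
  clean-shank: (47 − 70)² / 70 = 7.5571
χ² = 2.5190 + 7.5571 = 10.0761 ≈ 10.076

10.076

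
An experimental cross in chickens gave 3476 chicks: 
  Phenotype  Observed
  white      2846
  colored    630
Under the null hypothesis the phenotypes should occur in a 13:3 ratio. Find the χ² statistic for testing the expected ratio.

Total ratio parts = 16. Expected numbers out of 3476:
  white: 3476 × 13/16 = 2824.25
  colored: 3476 × 3/16 = 651.75
χ² = Σ (O − E)² / E
  white: (2846 − 2824.25)² / 2824.25 = 0.1675
  colored: (630 − 651.75)² / 651.75 = 0.7258
χ² = 0.1675 + 0.7258 = 0.8933 ≈ 0.893

0.893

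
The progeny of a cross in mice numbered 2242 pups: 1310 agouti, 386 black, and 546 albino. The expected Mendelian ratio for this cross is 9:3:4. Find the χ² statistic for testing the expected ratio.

Expected counts for N = 2242 under a 9:3:4 ratio (total parts = 16):
  agouti: 2242 × 9/16 = 1261.125
  black: 2242 × 3/16 = 420.375
  albino: 2242 × 4/16 = 560.5
χ² = Σ (O − E)² / E
  agouti: (1310 − 1261.125)² / 1261.125 = 1.8942
  black: (386 − 420.375)² / 420.375 = 2.8109
  albino: (546 − 560.5)² / 560.5 = 0.3751
χ² = 1.8942 + 2.8109 + 0.3751 = 5.0802 ≈ 5.080

5.080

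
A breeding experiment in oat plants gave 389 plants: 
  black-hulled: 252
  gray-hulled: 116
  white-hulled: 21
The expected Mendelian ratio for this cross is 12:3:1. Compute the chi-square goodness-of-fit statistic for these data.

31.291

Expected counts for N = 389 under a 12:3:1 ratio (total parts = 16):
  black-hulled: 389 × 12/16 = 291.75
  gray-hulled: 389 × 3/16 = 72.9375
  white-hulled: 389 × 1/16 = 24.3125
χ² = Σ (O − E)² / E
  black-hulled: (252 − 291.75)² / 291.75 = 5.4158
  gray-hulled: (116 − 72.9375)² / 72.9375 = 25.4242
  white-hulled: (21 − 24.3125)² / 24.3125 = 0.4513
χ² = 5.4158 + 25.4242 + 0.4513 = 31.2913 ≈ 31.291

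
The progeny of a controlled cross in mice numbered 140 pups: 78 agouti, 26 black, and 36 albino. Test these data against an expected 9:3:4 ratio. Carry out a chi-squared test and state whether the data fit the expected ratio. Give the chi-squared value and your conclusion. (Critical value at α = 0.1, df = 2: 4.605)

Under the 9:3:4 hypothesis (Σ ratio = 16, N = 140):
  agouti: 140 × 9/16 = 78.75
  black: 140 × 3/16 = 26.25
  albino: 140 × 4/16 = 35
χ² = Σ (O − E)² / E
  agouti: (78 − 78.75)² / 78.75 = 0.0071
  black: (26 − 26.25)² / 26.25 = 0.0024
  albino: (36 − 35)² / 35 = 0.0286
χ² = 0.0071 + 0.0024 + 0.0286 = 0.0381 ≈ 0.038
Degrees of freedom = 3 − 1 = 2; critical value at α = 0.1 is 4.605.
Since 0.038 < 4.605, we fail to reject the null hypothesis — the data are consistent with the 9:3:4 ratio.

0.038; consistent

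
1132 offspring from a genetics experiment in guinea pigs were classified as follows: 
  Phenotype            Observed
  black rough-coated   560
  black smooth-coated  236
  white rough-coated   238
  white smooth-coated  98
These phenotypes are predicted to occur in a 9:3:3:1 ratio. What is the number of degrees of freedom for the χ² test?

A goodness-of-fit test with 4 phenotype classes has df = 4 − 1 = 3.

3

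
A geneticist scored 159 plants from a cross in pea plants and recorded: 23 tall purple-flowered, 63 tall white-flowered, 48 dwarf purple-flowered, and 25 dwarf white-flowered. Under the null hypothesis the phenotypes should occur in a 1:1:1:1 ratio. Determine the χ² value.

Expected counts for N = 159 under a 1:1:1:1 ratio (total parts = 4):
  tall purple-flowered: 159 × 1/4 = 39.75
  tall white-flowered: 159 × 1/4 = 39.75
  dwarf purple-flowered: 159 × 1/4 = 39.75
  dwarf white-flowered: 159 × 1/4 = 39.75
χ² = Σ (O − E)² / E
  tall purple-flowered: (23 − 39.75)² / 39.75 = 7.0582
  tall white-flowered: (63 − 39.75)² / 39.75 = 13.5991
  dwarf purple-flowered: (48 − 39.75)² / 39.75 = 1.7123
  dwarf white-flowered: (25 − 39.75)² / 39.75 = 5.4733
χ² = 7.0582 + 13.5991 + 1.7123 + 5.4733 = 27.8429 ≈ 27.843

27.843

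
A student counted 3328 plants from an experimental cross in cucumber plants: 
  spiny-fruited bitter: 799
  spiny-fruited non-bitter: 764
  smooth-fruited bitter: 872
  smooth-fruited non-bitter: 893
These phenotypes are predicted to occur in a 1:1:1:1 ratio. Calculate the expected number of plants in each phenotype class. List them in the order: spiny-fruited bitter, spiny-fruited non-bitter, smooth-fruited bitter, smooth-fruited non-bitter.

832, 832, 832, 832

Total ratio parts = 4. Expected numbers out of 3328:
  spiny-fruited bitter: 3328 × 1/4 = 832
  spiny-fruited non-bitter: 3328 × 1/4 = 832
  smooth-fruited bitter: 3328 × 1/4 = 832
  smooth-fruited non-bitter: 3328 × 1/4 = 832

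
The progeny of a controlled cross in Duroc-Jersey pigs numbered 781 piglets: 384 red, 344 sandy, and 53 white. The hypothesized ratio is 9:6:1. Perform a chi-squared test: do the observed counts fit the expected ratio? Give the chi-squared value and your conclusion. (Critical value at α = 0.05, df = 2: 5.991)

16.248; not consistent

Expected counts for N = 781 under a 9:6:1 ratio (total parts = 16):
  red: 781 × 9/16 = 439.3125
  sandy: 781 × 6/16 = 292.875
  white: 781 × 1/16 = 48.8125
χ² = Σ (O − E)² / E
  red: (384 − 439.3125)² / 439.3125 = 6.9642
  sandy: (344 − 292.875)² / 292.875 = 8.9245
  white: (53 − 48.8125)² / 48.8125 = 0.3592
χ² = 6.9642 + 8.9245 + 0.3592 = 16.2479 ≈ 16.248
Degrees of freedom = 3 − 1 = 2; critical value at α = 0.05 is 5.991.
Since 16.248 > 5.991, we reject the null hypothesis — the data do not fit the 9:6:1 ratio.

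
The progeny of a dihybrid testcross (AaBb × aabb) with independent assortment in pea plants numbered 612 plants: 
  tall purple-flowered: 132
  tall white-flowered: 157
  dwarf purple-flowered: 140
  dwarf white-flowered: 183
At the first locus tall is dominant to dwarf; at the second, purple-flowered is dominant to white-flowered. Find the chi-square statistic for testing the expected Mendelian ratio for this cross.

A dihybrid testcross with independent assortment gives a 1:1:1:1 ratio.
Under the 1:1:1:1 hypothesis (Σ ratio = 4, N = 612):
  tall purple-flowered: 612 × 1/4 = 153
  tall white-flowered: 612 × 1/4 = 153
  dwarf purple-flowered: 612 × 1/4 = 153
  dwarf white-flowered: 612 × 1/4 = 153
χ² = Σ (O − E)² / E
  tall purple-flowered: (132 − 153)² / 153 = 2.8824
  tall white-flowered: (157 − 153)² / 153 = 0.1046
  dwarf purple-flowered: (140 − 153)² / 153 = 1.1046
  dwarf white-flowered: (183 − 153)² / 153 = 5.8824
χ² = 2.8824 + 0.1046 + 1.1046 + 5.8824 = 9.974

9.974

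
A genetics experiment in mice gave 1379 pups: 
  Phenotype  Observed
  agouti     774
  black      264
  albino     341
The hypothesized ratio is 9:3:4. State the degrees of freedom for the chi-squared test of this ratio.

2

A goodness-of-fit test with 3 phenotype classes has df = 3 − 1 = 2.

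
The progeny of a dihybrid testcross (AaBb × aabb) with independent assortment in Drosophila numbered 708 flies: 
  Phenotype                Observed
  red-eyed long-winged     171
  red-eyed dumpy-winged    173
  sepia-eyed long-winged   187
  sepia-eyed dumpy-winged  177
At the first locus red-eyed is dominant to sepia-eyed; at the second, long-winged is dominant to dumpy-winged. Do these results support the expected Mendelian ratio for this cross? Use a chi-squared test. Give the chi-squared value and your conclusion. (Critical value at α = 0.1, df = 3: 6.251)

A dihybrid testcross with independent assortment gives a 1:1:1:1 ratio.
Under the 1:1:1:1 hypothesis (Σ ratio = 4, N = 708):
  red-eyed long-winged: 708 × 1/4 = 177
  red-eyed dumpy-winged: 708 × 1/4 = 177
  sepia-eyed long-winged: 708 × 1/4 = 177
  sepia-eyed dumpy-winged: 708 × 1/4 = 177
χ² = Σ (O − E)² / E
  red-eyed long-winged: (171 − 177)² / 177 = 0.2034
  red-eyed dumpy-winged: (173 − 177)² / 177 = 0.0904
  sepia-eyed long-winged: (187 − 177)² / 177 = 0.5650
  sepia-eyed dumpy-winged: (177 − 177)² / 177 = 0.0000
χ² = 0.2034 + 0.0904 + 0.5650 + 0.0000 = 0.8588 ≈ 0.859
Degrees of freedom = 4 − 1 = 3; critical value at α = 0.1 is 6.251.
Since 0.859 < 6.251, we fail to reject the null hypothesis — the data are consistent with the 1:1:1:1 ratio.

0.859; consistent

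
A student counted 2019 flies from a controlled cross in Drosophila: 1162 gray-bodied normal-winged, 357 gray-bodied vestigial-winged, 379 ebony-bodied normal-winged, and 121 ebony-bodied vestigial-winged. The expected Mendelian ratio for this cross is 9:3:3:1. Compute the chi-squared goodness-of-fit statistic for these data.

The 9:3:3:1 ratio has 16 parts, so with N = 2019 the expected counts are:
  gray-bodied normal-winged: 2019 × 9/16 = 1135.6875
  gray-bodied vestigial-winged: 2019 × 3/16 = 378.5625
  ebony-bodied normal-winged: 2019 × 3/16 = 378.5625
  ebony-bodied vestigial-winged: 2019 × 1/16 = 126.1875
χ² = Σ (O − E)² / E
  gray-bodied normal-winged: (1162 − 1135.6875)² / 1135.6875 = 0.6096
  gray-bodied vestigial-winged: (357 − 378.5625)² / 378.5625 = 1.2282
  ebony-bodied normal-winged: (379 − 378.5625)² / 378.5625 = 0.0005
  ebony-bodied vestigial-winged: (121 − 126.1875)² / 126.1875 = 0.2133
χ² = 0.6096 + 1.2282 + 0.0005 + 0.2133 = 2.0516 ≈ 2.052

2.052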